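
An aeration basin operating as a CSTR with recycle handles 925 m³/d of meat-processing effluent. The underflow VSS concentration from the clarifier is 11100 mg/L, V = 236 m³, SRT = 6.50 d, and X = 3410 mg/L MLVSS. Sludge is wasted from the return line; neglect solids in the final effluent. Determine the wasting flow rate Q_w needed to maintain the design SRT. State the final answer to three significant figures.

Q_w ≈ 11.2 m³/d

Wasting from the return line (neglecting effluent solids): Q_w = V·X / (θ_c·X_r) = 236.0 × 3410 / (6.50 × 11100) = 11.15 m³/d.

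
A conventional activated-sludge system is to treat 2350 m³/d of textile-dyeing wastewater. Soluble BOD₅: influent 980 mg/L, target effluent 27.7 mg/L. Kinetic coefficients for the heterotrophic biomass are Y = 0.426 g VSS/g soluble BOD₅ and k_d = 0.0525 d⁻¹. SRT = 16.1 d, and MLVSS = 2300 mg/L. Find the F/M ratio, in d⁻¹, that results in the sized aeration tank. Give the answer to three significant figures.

Rearranging the biomass balance for a CMAS with decay, V = Y·Q·ΔS·θ_c / [X·(1+k_d θ_c)] = 0.426 × 2350 × (980 − 27.7) × 16.1 / [2300 × (1 + 0.0525 × 16.1)] = 1.53×10^7 / 4244 = 3617 m³.
Food-to-microorganism ratio F/M = Q S₀ / (V X) = 2350 × 980 / (3617 × 2300) = 0.2769 d⁻¹.

F/M ≈ 0.277 d⁻¹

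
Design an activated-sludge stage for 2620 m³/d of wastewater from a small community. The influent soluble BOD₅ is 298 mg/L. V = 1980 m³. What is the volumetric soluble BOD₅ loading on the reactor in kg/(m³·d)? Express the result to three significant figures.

L_v ≈ 0.394 kg soluble BOD₅/(m³·d)

Volumetric loading L_v = Q·S₀ / V = 2620 × 298 g/m³ / 1980 m³ = 394.3 g/(m³·d) = 0.3943 kg soluble BOD₅/(m³·d).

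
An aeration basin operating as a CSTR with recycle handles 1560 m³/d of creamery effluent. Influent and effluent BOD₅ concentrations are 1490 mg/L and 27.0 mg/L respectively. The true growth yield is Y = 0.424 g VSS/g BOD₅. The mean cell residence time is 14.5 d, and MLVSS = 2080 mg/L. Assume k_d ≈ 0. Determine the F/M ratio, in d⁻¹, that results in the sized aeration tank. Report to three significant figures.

F/M ≈ 0.166 d⁻¹

With k_d = 0 the design equation reduces to V = Y Q (S₀−S) θ_c / X = 0.424 × 1560 × (1490 − 27.0) × 14.5 / 2080 = 6746 m³.
F/M = Q·S₀ / (V·X) = 1560 × 1490 / (6746 × 2080) = 0.1657 g BOD₅·(g VSS·d)⁻¹.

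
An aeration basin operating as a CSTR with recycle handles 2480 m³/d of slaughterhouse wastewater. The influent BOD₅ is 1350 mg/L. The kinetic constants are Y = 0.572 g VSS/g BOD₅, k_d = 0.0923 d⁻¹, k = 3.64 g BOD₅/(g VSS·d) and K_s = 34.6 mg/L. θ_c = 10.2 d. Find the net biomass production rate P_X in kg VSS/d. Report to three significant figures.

Effluent substrate depends only on kinetics and SRT: S = K_s(1 + k_d θ_c) / [θ_c(Yk − k_d) − 1] = 34.6 × (1 + 0.0923 × 10.2) / [10.2 × (0.572 × 3.64 − 0.0923) − 1] = 67.17 / 19.30 = 3.481 mg/L.
The observed yield is Y_obs = Y/(1 + k_d·θ_c) = 0.572 / (1 + 0.0923 × 10.2) = 0.572 / 1.941 = 0.2946 g VSS per g BOD₅ removed.
Substrate removed = Q·(S₀ − S) = 2480 m³/d × (1350 − 3.48) g/m³ = 3.34×10^6 g/d = 3339 kg/d.
Net biomass production P_X = Y_obs × Q·(S₀ − S) = 0.2946 × 3339 = 983.9 kg VSS/d.

P_X ≈ 984 kg VSS/d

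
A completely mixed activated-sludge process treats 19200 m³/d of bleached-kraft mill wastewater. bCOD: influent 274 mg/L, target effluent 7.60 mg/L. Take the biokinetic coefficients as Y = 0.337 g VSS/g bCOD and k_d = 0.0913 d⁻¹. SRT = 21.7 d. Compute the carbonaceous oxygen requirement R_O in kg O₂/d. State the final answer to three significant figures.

Y_obs = Y / (1 + k_d θ_c) = 0.337 / (1 + 0.0913 × 21.7) = 0.337 / 2.981 = 0.1130.
Mass of bCOD removed per day: Q(S₀ − S) = 19200 × 266.4 g/m³ = 5115 kg/d.
Net sludge production P_X = 0.1130 × 5115 = 578.2 kg VSS/d.
Carbonaceous O₂ demand = substrate oxidised − cell-mass equivalent = 5115 − 1.42 × 578.2 = 4294 kg O₂/d.

R_O ≈ 4290 kg O₂/d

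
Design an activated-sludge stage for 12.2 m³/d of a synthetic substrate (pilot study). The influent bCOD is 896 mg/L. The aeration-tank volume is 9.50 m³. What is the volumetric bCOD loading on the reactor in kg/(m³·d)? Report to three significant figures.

L_v ≈ 1.15 kg bCOD/(m³·d)

Volumetric loading L_v = Q·S₀ / V = 12.2 × 896 g/m³ / 9.500 m³ = 1151 g/(m³·d) = 1.151 kg bCOD/(m³·d).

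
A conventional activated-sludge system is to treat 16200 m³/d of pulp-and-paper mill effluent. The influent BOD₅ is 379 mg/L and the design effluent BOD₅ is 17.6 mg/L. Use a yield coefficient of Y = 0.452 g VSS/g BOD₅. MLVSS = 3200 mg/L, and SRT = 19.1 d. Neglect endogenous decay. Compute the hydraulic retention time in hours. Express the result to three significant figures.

τ ≈ 23.4 h

V·X = Y·Q·ΔS·θ_c gives V = 0.452 × 16200 × (379 − 17.6) × 19.1 / 3200 = 15795 m³.
τ = V/Q = 15795/16200 = 0.9750 d, or 23.40 h.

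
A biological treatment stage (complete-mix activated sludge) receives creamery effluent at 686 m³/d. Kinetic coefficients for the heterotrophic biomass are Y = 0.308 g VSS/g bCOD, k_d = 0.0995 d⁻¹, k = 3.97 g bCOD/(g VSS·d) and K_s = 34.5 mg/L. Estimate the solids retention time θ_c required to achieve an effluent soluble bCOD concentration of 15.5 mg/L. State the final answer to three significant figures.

θ_c ≈ 3.58 d

From 1/θ_c = Y·k·S/(K_s + S) − k_d: Y·k·S/(K_s+S) = 0.308 × 3.97 × 15.5 / (34.5 + 15.5) = 0.3791 d⁻¹.
Then 1/θ_c = μ − k_d = 0.3791 − 0.0995 = 0.2796 d⁻¹, giving θ_c = 3.577 d.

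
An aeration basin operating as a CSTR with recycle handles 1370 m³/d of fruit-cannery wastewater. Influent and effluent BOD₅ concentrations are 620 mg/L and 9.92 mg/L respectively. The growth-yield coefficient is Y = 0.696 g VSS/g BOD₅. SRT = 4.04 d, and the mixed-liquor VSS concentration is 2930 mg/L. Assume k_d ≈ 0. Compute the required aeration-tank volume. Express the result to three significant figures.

V ≈ 802 m³

Biomass mass balance (decay neglected): V·X = Y·Q·(S₀ − S)·θ_c, so V = 0.696 × 1370 × (620 − 9.92) × 4.04 / 2930 = 802.1 m³.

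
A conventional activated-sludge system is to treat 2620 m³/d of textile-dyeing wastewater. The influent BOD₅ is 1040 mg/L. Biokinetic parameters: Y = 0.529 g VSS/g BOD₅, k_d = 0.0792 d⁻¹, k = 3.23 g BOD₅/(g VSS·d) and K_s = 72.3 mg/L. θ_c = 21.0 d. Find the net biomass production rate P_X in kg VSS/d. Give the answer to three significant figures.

P_X ≈ 538 kg VSS/d

From the Monod/SRT balance for a CMAS, S = K_s·(1+k_d θ_c)/[θ_c·(Y k − k_d) − 1] = 72.3 × (1 + 0.0792 × 21.0) / [21.0 × (0.529 × 3.23 − 0.0792) − 1] = 192.5 / 33.22 = 5.796 mg/L.
The observed yield is Y_obs = Y/(1 + k_d·θ_c) = 0.529 / (1 + 0.0792 × 21.0) = 0.529 / 2.663 = 0.1986 g VSS per g BOD₅ removed.
Substrate removed = Q·(S₀ − S) = 2620 m³/d × (1040 − 5.80) g/m³ = 2.71×10^6 g/d = 2710 kg/d.
Net biomass production P_X = Y_obs × Q·(S₀ − S) = 0.1986 × 2710 = 538.2 kg VSS/d.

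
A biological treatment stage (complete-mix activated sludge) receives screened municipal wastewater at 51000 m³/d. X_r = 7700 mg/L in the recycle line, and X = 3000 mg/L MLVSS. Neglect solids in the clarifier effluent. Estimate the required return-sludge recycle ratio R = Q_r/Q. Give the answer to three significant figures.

R ≈ 0.638

Mass balance around the secondary clarifier (neglecting effluent solids): R = X / (X_r − X) = 3000 / (7700 − 3000) = 0.6383.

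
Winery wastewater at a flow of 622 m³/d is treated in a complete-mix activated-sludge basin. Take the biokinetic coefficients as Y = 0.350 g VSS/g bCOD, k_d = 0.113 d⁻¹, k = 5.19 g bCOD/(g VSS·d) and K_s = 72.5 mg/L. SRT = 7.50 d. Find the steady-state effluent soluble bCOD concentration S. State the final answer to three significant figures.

Effluent substrate depends only on kinetics and SRT: S = K_s(1 + k_d θ_c) / [θ_c(Yk − k_d) − 1] = 72.5 × (1 + 0.113 × 7.50) / [7.50 × (0.350 × 5.19 − 0.113) − 1] = 133.9 / 11.78 = 11.37 mg/L.

S ≈ 11.4 mg/L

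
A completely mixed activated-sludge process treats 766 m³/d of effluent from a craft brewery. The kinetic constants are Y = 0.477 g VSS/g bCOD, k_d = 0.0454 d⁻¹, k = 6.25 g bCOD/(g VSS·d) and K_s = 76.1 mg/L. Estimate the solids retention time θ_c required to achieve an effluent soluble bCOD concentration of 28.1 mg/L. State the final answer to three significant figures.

At the target effluent, Y k S/(K_s+S) = 0.477×6.25×28.1/104.2 = 0.8040 d⁻¹.
1/θ_c = 0.8040 − 0.0454 = 0.7586 d⁻¹, so θ_c = 1.318 d.

θ_c ≈ 1.32 d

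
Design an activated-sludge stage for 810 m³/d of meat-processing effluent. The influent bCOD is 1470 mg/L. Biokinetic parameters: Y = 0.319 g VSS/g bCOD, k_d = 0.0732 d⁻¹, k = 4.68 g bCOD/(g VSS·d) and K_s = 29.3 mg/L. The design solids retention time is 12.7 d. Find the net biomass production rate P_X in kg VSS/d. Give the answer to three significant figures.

P_X ≈ 196 kg VSS/d

Effluent substrate depends only on kinetics and SRT: S = K_s(1 + k_d θ_c) / [θ_c(Yk − k_d) − 1] = 29.3 × (1 + 0.0732 × 12.7) / [12.7 × (0.319 × 4.68 − 0.0732) − 1] = 56.54 / 17.03 = 3.320 mg/L.
Observed yield with endogenous decay: Y_obs = Y / (1 + k_d·θ_c) = 0.319 / (1 + 0.0732 × 12.7) = 0.319 / 1.930 = 0.1653 g VSS/g bCOD.
ΔS = 1470 − 3.32 = 1467 mg/L, so the substrate removal rate is 810 × 1467/1000 = 1188 kg bCOD/d.
P_X = Y_obs · Q(S₀ − S) = 0.1653 × 1188 = 196.4 kg VSS/d.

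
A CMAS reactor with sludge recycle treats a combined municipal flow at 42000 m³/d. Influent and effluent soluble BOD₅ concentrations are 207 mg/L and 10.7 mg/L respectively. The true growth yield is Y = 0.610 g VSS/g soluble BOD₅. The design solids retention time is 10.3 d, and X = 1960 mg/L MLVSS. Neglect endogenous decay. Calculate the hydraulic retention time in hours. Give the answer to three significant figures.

τ ≈ 15.1 h

Biomass mass balance (decay neglected): V·X = Y·Q·(S₀ − S)·θ_c, so V = 0.610 × 42000 × (207 − 10.7) × 10.3 / 1960 = 26429 m³.
Hydraulic retention time τ = V/Q = 26429 / 42000 = 0.6293 d = 15.10 h.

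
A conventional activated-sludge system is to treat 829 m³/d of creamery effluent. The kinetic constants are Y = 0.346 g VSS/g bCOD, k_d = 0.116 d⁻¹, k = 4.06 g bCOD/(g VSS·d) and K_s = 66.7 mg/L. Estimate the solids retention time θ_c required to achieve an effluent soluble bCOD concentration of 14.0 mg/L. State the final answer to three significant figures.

Specific growth rate at S = 14.0 mg/L: μ = YkS/(K_s+S) = 0.346·4.06·14.0/(66.7+14.0) = 0.2437 d⁻¹.
θ_c = 1/(μ − k_d) = 1/(0.2437 − 0.116) = 1/0.1277 = 7.831 d.

θ_c ≈ 7.83 d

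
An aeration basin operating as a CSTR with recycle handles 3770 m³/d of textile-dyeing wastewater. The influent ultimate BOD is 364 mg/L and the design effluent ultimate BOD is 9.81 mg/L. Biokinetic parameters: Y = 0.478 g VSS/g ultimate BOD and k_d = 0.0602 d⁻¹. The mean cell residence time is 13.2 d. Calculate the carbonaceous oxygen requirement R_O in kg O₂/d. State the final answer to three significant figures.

Y_obs = Y / (1 + k_d θ_c) = 0.478 / (1 + 0.0602 × 13.2) = 0.478 / 1.795 = 0.2663.
Q·(S₀ − S) = 3770 × (364 − 9.81) × 10⁻³ = 1335 kg/d removed.
Net sludge production P_X = 0.2663 × 1335 = 355.7 kg VSS/d.
R_O = Q·(S₀ − S) − 1.42·P_X = 1335 − 1.42 × 355.7 = 830.3 kg O₂/d.

R_O ≈ 830 kg O₂/d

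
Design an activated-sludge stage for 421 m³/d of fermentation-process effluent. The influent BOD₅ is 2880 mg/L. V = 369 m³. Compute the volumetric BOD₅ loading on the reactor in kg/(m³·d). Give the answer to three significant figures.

Applied BOD₅ load per unit volume = Q·S₀/V = (421 × 2880/1000)/369.0 = 3.286 kg BOD₅·m⁻³·d⁻¹.

L_v ≈ 3.29 kg BOD₅/(m³·d)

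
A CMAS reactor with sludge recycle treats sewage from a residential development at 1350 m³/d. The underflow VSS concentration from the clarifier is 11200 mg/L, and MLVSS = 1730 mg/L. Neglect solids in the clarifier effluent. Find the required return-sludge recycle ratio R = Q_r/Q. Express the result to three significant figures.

R = Q_r/Q = X/(X_r − X) = 1730 / (11200 − 1730) = 0.1827.

R ≈ 0.183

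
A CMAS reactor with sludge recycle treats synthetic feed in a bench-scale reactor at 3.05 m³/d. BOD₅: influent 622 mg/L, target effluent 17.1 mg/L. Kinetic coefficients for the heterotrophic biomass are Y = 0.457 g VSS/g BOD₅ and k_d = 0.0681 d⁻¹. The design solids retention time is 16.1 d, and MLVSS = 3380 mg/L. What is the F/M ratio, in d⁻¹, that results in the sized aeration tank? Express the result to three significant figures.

Rearranging the biomass balance for a CMAS with decay, V = Y·Q·ΔS·θ_c / [X·(1+k_d θ_c)] = 0.457 × 3.05 × (622 − 17.1) × 16.1 / [3380 × (1 + 0.0681 × 16.1)] = 1.36×10^4 / 7086 = 1.916 m³.
Food-to-microorganism ratio F/M = Q S₀ / (V X) = 3.05 × 622 / (1.916 × 3380) = 0.2930 d⁻¹.

F/M ≈ 0.293 d⁻¹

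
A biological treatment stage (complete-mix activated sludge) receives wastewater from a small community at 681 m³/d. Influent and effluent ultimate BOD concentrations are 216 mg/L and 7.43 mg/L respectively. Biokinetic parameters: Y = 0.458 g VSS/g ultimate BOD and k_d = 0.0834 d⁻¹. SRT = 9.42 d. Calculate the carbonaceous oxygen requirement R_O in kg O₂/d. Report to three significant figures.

Observed yield with endogenous decay: Y_obs = Y / (1 + k_d·θ_c) = 0.458 / (1 + 0.0834 × 9.42) = 0.458 / 1.786 = 0.2565 g VSS/g ultimate BOD.
ΔS = 216 − 7.43 = 208.6 mg/L, so the substrate removal rate is 681 × 208.6/1000 = 142.0 kg ultimate BOD/d.
Biomass synthesised: P_X = Y_obs × 142.0 = 36.43 kg VSS/d.
R_O = Q·(S₀ − S) − 1.42·P_X = 142.0 − 1.42 × 36.43 = 90.30 kg O₂/d.

R_O ≈ 90.3 kg O₂/d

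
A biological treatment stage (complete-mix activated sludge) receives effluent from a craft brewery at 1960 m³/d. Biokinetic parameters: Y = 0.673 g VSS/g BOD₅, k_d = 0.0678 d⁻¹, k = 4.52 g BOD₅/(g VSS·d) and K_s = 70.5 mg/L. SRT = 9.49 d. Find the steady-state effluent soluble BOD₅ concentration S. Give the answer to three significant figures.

For a completely mixed reactor with recycle the Lawrence–McCarty relation gives S = K_s·(1 + k_d·θ_c) / [θ_c·(Y·k − k_d) − 1] = 70.5 × (1 + 0.0678 × 9.49) / [9.49 × (0.673 × 4.52 − 0.0678) − 1] = 115.9 / 27.22 = 4.256 mg/L.

S ≈ 4.26 mg/L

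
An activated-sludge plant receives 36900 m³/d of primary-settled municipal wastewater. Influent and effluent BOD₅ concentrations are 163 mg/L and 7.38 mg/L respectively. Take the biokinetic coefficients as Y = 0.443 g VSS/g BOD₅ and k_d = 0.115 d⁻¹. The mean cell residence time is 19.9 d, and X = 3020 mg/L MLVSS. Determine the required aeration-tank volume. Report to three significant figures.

V ≈ 5100 m³

Rearranging the biomass balance for a CMAS with decay, V = Y·Q·ΔS·θ_c / [X·(1+k_d θ_c)] = 0.443 × 36900 × (163 − 7.38) × 19.9 / [3020 × (1 + 0.115 × 19.9)] = 5.06×10^7 / 9931 = 5097 m³.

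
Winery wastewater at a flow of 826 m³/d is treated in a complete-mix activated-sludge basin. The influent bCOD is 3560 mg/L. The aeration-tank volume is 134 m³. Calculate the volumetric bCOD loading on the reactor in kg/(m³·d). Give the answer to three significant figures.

Applied bCOD load per unit volume = Q·S₀/V = (826 × 3560/1000)/134.0 = 21.94 kg bCOD·m⁻³·d⁻¹.

L_v ≈ 21.9 kg bCOD/(m³·d)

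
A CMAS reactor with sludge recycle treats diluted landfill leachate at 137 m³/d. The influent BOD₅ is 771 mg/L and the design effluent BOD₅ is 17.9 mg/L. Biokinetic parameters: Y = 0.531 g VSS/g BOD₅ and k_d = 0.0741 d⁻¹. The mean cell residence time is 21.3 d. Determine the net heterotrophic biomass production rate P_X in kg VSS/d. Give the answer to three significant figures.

P_X ≈ 21.2 kg VSS/d

Y_obs = Y / (1 + k_d θ_c) = 0.531 / (1 + 0.0741 × 21.3) = 0.531 / 2.578 = 0.2059.
ΔS = 771 − 17.9 = 753.1 mg/L, so the substrate removal rate is 137 × 753.1/1000 = 103.2 kg BOD₅/d.
So the net sludge growth is P_X = 0.2059 × 103.2 = 21.25 kg VSS/d.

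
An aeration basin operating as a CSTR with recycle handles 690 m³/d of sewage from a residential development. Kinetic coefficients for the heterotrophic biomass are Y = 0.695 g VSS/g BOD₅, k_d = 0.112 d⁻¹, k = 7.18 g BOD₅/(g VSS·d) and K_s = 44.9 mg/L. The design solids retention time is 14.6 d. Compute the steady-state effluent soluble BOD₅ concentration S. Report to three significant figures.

S ≈ 1.68 mg/L

From the Monod/SRT balance for a CMAS, S = K_s·(1+k_d θ_c)/[θ_c·(Y k − k_d) − 1] = 44.9 × (1 + 0.112 × 14.6) / [14.6 × (0.695 × 7.18 − 0.112) − 1] = 118.3 / 70.22 = 1.685 mg/L.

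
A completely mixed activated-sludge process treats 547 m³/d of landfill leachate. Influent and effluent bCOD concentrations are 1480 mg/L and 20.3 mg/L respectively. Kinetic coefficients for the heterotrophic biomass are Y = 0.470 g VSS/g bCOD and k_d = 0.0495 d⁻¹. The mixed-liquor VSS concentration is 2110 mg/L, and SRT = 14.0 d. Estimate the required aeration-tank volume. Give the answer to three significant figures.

From the SRT design equation V = Y Q (S₀−S) θ_c / [X (1 + k_d θ_c)] = 0.470 × 547 × (1480 − 20.3) × 14.0 / [2110 × (1 + 0.0495 × 14.0)] = 5.25×10^6 / 3572 = 1471 m³.

V ≈ 1470 m³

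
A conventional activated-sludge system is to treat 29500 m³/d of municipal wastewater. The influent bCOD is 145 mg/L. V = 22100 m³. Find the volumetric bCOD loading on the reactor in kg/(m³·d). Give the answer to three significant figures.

Volumetric loading L_v = Q·S₀ / V = 29500 × 145 g/m³ / 22100 m³ = 193.6 g/(m³·d) = 0.1936 kg bCOD/(m³·d).

L_v ≈ 0.194 kg bCOD/(m³·d)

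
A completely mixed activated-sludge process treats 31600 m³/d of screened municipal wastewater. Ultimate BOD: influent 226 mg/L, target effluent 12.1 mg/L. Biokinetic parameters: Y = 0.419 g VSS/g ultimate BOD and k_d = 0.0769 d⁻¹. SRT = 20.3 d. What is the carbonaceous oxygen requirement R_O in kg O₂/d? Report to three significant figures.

R_O ≈ 5190 kg O₂/d

Correct the yield for decay: Y_obs = Y/(1 + k_d θ_c) = 0.419 / (1 + 0.0769 × 20.3) = 0.419 / 2.561 = 0.1636.
Q·(S₀ − S) = 31600 × (226 − 12.1) × 10⁻³ = 6759 kg/d removed.
P_X = Y_obs·Q·(S₀ − S) = 0.1636 × 6759 = 1106 kg VSS/d.
R_O = Q·(S₀ − S) − 1.42·P_X = 6759 − 1.42 × 1106 = 5189 kg O₂/d.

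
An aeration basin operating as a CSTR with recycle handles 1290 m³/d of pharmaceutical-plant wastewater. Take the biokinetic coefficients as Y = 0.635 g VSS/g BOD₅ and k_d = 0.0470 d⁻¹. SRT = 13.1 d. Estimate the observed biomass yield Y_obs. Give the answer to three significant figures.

Y_obs ≈ 0.393 g VSS/g BOD₅

Correct the yield for decay: Y_obs = Y/(1 + k_d θ_c) = 0.635 / (1 + 0.0470 × 13.1) = 0.635 / 1.616 = 0.3930.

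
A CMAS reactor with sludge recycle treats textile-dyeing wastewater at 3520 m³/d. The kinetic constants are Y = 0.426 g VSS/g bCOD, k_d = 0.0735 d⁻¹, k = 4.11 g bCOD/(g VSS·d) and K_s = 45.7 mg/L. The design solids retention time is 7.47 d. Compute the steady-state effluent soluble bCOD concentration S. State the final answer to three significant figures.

S ≈ 6.14 mg/L

Effluent substrate depends only on kinetics and SRT: S = K_s(1 + k_d θ_c) / [θ_c(Yk − k_d) − 1] = 45.7 × (1 + 0.0735 × 7.47) / [7.47 × (0.426 × 4.11 − 0.0735) − 1] = 70.79 / 11.53 = 6.140 mg/L.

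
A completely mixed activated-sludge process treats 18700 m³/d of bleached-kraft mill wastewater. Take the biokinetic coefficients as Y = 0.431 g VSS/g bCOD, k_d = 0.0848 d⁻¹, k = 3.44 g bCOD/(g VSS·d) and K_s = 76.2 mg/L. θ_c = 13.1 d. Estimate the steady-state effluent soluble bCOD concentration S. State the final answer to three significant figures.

S ≈ 9.29 mg/L

Effluent substrate depends only on kinetics and SRT: S = K_s(1 + k_d θ_c) / [θ_c(Yk − k_d) − 1] = 76.2 × (1 + 0.0848 × 13.1) / [13.1 × (0.431 × 3.44 − 0.0848) − 1] = 160.8 / 17.31 = 9.291 mg/L.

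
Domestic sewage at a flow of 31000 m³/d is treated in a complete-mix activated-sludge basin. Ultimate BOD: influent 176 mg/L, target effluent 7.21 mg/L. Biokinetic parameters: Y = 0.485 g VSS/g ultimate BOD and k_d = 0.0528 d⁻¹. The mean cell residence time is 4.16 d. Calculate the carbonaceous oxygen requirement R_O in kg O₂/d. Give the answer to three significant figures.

Correct the yield for decay: Y_obs = Y/(1 + k_d θ_c) = 0.485 / (1 + 0.0528 × 4.16) = 0.485 / 1.220 = 0.3977.
Q·(S₀ − S) = 31000 × (176 − 7.21) × 10⁻³ = 5232 kg/d removed.
Biomass synthesised: P_X = Y_obs × 5232 = 2081 kg VSS/d.
R_O = Q·ΔS − 1.42 P_X = 5232 − 2955 = 2278 kg O₂/d.

R_O ≈ 2280 kg O₂/d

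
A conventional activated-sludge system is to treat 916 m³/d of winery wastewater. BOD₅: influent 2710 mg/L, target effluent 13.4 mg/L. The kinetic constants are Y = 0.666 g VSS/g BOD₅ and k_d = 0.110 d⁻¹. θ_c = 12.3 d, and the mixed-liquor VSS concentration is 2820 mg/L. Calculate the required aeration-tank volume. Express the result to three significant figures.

V ≈ 3050 m³

From the SRT design equation V = Y Q (S₀−S) θ_c / [X (1 + k_d θ_c)] = 0.666 × 916 × (2710 − 13.4) × 12.3 / [2820 × (1 + 0.110 × 12.3)] = 2.02×10^7 / 6635 = 3049 m³.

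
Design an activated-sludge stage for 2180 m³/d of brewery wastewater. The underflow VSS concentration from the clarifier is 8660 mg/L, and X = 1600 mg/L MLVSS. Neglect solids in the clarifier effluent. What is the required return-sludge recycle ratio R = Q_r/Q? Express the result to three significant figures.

Solids balance on the clarifier gives (1+R)X = R·X_r, so R = X/(X_r − X) = 1600 / (8660 − 1600) = 0.2266.

R ≈ 0.227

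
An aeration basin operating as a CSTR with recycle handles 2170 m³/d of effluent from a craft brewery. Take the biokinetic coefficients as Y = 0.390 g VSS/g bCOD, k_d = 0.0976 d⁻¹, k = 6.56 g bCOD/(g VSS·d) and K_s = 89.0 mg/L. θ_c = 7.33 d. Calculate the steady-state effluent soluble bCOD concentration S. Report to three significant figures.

For a completely mixed reactor with recycle the Lawrence–McCarty relation gives S = K_s·(1 + k_d·θ_c) / [θ_c·(Y·k − k_d) − 1] = 89.0 × (1 + 0.0976 × 7.33) / [7.33 × (0.390 × 6.56 − 0.0976) − 1] = 152.7 / 17.04 = 8.961 mg/L.

S ≈ 8.96 mg/L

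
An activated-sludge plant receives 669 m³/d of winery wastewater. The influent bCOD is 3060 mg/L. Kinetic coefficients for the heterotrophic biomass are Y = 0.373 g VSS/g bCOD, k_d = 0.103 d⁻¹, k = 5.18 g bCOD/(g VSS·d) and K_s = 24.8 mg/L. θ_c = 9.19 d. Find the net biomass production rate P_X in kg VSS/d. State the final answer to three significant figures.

P_X ≈ 392 kg VSS/d

For a completely mixed reactor with recycle the Lawrence–McCarty relation gives S = K_s·(1 + k_d·θ_c) / [θ_c·(Y·k − k_d) − 1] = 24.8 × (1 + 0.103 × 9.19) / [9.19 × (0.373 × 5.18 − 0.103) − 1] = 48.27 / 15.81 = 3.053 mg/L.
Correct the yield for decay: Y_obs = Y/(1 + k_d θ_c) = 0.373 / (1 + 0.103 × 9.19) = 0.373 / 1.947 = 0.1916.
Q·(S₀ − S) = 669 × (3060 − 3.05) × 10⁻³ = 2045 kg/d removed.
Biomass produced: P_X = Y_obs·Q·ΔS = 0.1916 × 2045 ≈ 391.9 kg VSS/d.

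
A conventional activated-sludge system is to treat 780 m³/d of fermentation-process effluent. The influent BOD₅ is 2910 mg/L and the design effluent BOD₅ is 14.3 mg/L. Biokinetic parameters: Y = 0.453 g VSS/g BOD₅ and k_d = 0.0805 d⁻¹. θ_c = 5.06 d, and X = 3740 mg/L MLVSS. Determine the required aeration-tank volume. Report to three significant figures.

Steady-state biomass mass balance: V·X·(1 + k_d·θ_c) = Y·Q·(S₀ − S)·θ_c, so V = 0.453 × 780 × (2910 − 14.3) × 5.06 / [3740 × (1 + 0.0805 × 5.06)] = 5.18×10^6 / 5263 = 983.6 m³.

V ≈ 984 m³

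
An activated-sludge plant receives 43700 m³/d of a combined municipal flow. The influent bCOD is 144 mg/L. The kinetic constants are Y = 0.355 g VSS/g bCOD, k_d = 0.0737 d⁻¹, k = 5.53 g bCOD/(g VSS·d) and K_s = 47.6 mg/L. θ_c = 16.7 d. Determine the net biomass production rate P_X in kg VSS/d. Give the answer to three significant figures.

P_X ≈ 977 kg VSS/d

Effluent substrate depends only on kinetics and SRT: S = K_s(1 + k_d θ_c) / [θ_c(Yk − k_d) − 1] = 47.6 × (1 + 0.0737 × 16.7) / [16.7 × (0.355 × 5.53 − 0.0737) − 1] = 106.2 / 30.55 = 3.475 mg/L.
The observed yield is Y_obs = Y/(1 + k_d·θ_c) = 0.355 / (1 + 0.0737 × 16.7) = 0.355 / 2.231 = 0.1591 g VSS per g bCOD removed.
ΔS = 144 − 3.48 = 140.5 mg/L, so the substrate removal rate is 43700 × 140.5/1000 = 6141 kg bCOD/d.
So the net sludge growth is P_X = 0.1591 × 6141 = 977.2 kg VSS/d.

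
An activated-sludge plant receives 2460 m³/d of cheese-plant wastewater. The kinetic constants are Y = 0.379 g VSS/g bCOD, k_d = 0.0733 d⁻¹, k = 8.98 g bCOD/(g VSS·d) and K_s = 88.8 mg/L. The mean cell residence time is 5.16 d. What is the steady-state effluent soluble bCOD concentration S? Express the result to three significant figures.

For a completely mixed reactor with recycle the Lawrence–McCarty relation gives S = K_s·(1 + k_d·θ_c) / [θ_c·(Y·k − k_d) − 1] = 88.8 × (1 + 0.0733 × 5.16) / [5.16 × (0.379 × 8.98 − 0.0733) − 1] = 122.4 / 16.18 = 7.562 mg/L.

S ≈ 7.56 mg/L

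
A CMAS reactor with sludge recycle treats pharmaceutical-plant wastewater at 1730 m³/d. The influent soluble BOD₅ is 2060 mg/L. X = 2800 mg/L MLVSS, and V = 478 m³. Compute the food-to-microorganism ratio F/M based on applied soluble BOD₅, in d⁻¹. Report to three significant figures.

F/M ≈ 2.66 d⁻¹

Food-to-microorganism ratio F/M = Q S₀ / (V X) = 1730 × 2060 / (478.0 × 2800) = 2.663 d⁻¹.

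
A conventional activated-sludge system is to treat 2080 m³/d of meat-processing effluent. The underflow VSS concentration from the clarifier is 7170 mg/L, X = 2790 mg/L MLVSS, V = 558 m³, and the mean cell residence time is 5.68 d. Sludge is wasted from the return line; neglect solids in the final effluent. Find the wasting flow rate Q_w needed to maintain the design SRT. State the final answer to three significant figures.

Q_w ≈ 38.2 m³/d

θ_c = V·X/(Q_w·X_r) when wasting from the recycle, so Q_w = V·X/(θ_c·X_r) = 558.0 × 2790 / (5.68 × 7170) = 38.23 m³/d.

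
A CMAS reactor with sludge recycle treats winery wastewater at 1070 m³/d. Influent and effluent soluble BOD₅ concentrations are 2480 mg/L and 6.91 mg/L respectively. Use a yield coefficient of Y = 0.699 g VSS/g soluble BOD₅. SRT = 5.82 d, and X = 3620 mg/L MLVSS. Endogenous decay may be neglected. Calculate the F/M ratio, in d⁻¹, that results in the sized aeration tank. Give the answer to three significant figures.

F/M ≈ 0.246 d⁻¹

With k_d = 0 the design equation reduces to V = Y Q (S₀−S) θ_c / X = 0.699 × 1070 × (2480 − 6.91) × 5.82 / 3620 = 2974 m³.
F/M = applied load / biomass = Q·S₀/(V·X) = 1070 × 2480 / (2974 × 3620) = 0.2465 d⁻¹.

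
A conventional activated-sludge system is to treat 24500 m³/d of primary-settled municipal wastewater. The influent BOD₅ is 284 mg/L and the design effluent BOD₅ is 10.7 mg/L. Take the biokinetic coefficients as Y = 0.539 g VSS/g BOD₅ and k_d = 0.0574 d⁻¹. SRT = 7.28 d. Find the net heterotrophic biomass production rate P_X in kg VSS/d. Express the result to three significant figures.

P_X ≈ 2550 kg VSS/d

Y_obs = Y / (1 + k_d θ_c) = 0.539 / (1 + 0.0574 × 7.28) = 0.539 / 1.418 = 0.3801.
ΔS = 284 − 10.7 = 273.3 mg/L, so the substrate removal rate is 24500 × 273.3/1000 = 6696 kg BOD₅/d.
So the net sludge growth is P_X = 0.3801 × 6696 = 2545 kg VSS/d.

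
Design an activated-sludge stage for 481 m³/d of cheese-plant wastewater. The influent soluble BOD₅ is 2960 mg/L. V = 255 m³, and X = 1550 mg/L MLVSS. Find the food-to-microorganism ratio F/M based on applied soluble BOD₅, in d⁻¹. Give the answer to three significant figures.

F/M ≈ 3.60 d⁻¹

Food-to-microorganism ratio F/M = Q S₀ / (V X) = 481 × 2960 / (255.0 × 1550) = 3.602 d⁻¹.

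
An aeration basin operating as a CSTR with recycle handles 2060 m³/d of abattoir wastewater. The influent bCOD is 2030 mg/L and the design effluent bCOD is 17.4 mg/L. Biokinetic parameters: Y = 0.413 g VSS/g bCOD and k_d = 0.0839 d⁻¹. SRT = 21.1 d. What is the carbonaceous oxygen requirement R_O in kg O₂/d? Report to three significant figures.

Y_obs = Y / (1 + k_d θ_c) = 0.413 / (1 + 0.0839 × 21.1) = 0.413 / 2.770 = 0.1491.
Substrate removed = Q·(S₀ − S) = 2060 m³/d × (2030 − 17.4) g/m³ = 4.15×10^6 g/d = 4146 kg/d.
Biomass synthesised: P_X = Y_obs × 4146 = 618.1 kg VSS/d.
Carbonaceous O₂ demand = substrate oxidised − cell-mass equivalent = 4146 − 1.42 × 618.1 = 3268 kg O₂/d.

R_O ≈ 3270 kg O₂/d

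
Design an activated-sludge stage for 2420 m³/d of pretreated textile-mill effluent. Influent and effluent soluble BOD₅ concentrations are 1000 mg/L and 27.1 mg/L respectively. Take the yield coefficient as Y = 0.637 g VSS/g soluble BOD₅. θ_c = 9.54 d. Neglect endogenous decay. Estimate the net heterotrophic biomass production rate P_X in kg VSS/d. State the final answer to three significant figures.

With endogenous decay neglected, the observed yield equals the true yield: Y_obs = Y = 0.637 g VSS/g soluble BOD₅.
ΔS = 1000 − 27.1 = 972.9 mg/L, so the substrate removal rate is 2420 × 972.9/1000 = 2354 kg soluble BOD₅/d.
Net biomass production P_X = Y_obs × Q·(S₀ − S) = 0.6370 × 2354 = 1500 kg VSS/d.

P_X ≈ 1500 kg VSS/d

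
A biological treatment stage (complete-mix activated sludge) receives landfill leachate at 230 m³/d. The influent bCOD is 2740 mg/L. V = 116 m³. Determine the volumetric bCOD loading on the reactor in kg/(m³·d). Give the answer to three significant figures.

Volumetric loading L_v = Q·S₀ / V = 230 × 2740 g/m³ / 116.0 m³ = 5433 g/(m³·d) = 5.433 kg bCOD/(m³·d).

L_v ≈ 5.43 kg bCOD/(m³·d)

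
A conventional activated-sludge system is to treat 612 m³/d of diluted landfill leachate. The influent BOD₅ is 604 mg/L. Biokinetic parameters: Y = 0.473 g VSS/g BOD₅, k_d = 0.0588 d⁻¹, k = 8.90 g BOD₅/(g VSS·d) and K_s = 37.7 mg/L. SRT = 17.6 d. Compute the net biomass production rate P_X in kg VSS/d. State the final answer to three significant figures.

P_X ≈ 85.8 kg VSS/d

For a completely mixed reactor with recycle the Lawrence–McCarty relation gives S = K_s·(1 + k_d·θ_c) / [θ_c·(Y·k − k_d) − 1] = 37.7 × (1 + 0.0588 × 17.6) / [17.6 × (0.473 × 8.90 − 0.0588) − 1] = 76.71 / 72.06 = 1.065 mg/L.
Observed yield with endogenous decay: Y_obs = Y / (1 + k_d·θ_c) = 0.473 / (1 + 0.0588 × 17.6) = 0.473 / 2.035 = 0.2324 g VSS/g BOD₅.
Mass of BOD₅ removed per day: Q(S₀ − S) = 612 × 602.9 g/m³ = 369.0 kg/d.
Biomass produced: P_X = Y_obs·Q·ΔS = 0.2324 × 369.0 ≈ 85.77 kg VSS/d.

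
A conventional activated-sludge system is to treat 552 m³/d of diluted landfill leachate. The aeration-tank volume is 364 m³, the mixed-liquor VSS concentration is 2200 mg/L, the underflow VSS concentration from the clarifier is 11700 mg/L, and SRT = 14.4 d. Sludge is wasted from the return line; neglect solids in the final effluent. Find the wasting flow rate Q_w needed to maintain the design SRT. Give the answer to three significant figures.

Q_w ≈ 4.75 m³/d

Q_w = (V·X)/(θ_c X_r) = 364.0 × 2200 / (14.4 × 11700) = 4.753 m³/d.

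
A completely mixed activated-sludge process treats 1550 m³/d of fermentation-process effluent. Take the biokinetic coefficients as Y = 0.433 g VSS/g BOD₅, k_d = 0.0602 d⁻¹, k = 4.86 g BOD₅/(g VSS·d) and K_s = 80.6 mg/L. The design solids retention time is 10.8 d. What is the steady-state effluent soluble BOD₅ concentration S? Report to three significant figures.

Effluent substrate depends only on kinetics and SRT: S = K_s(1 + k_d θ_c) / [θ_c(Yk − k_d) − 1] = 80.6 × (1 + 0.0602 × 10.8) / [10.8 × (0.433 × 4.86 − 0.0602) − 1] = 133.0 / 21.08 = 6.310 mg/L.

S ≈ 6.31 mg/L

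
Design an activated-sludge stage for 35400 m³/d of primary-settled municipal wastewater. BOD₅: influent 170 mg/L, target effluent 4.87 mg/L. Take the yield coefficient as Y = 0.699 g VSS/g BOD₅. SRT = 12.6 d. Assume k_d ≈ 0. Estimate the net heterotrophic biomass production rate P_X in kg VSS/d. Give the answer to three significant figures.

P_X ≈ 4090 kg VSS/d

No decay correction is needed, so Y_obs = Y = 0.699.
Mass of BOD₅ removed per day: Q(S₀ − S) = 35400 × 165.1 g/m³ = 5846 kg/d.
P_X = Y_obs · Q(S₀ − S) = 0.6990 × 5846 = 4086 kg VSS/d.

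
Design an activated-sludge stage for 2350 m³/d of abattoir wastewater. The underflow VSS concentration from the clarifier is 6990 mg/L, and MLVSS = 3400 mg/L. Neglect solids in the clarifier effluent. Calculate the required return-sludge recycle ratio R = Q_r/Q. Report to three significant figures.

R ≈ 0.947

Mass balance around the secondary clarifier (neglecting effluent solids): R = X / (X_r − X) = 3400 / (6990 − 3400) = 0.9471.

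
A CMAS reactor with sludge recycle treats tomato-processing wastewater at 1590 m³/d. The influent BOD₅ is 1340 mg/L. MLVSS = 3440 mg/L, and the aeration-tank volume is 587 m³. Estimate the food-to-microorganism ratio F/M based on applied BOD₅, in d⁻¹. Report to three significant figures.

F/M ≈ 1.06 d⁻¹

Food-to-microorganism ratio F/M = Q S₀ / (V X) = 1590 × 1340 / (587.0 × 3440) = 1.055 d⁻¹.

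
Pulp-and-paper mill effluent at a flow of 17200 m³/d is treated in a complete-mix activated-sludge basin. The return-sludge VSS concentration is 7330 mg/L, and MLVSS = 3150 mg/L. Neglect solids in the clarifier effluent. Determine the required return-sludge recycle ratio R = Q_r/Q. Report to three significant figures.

R = Q_r/Q = X/(X_r − X) = 3150 / (7330 − 3150) = 0.7536.

R ≈ 0.754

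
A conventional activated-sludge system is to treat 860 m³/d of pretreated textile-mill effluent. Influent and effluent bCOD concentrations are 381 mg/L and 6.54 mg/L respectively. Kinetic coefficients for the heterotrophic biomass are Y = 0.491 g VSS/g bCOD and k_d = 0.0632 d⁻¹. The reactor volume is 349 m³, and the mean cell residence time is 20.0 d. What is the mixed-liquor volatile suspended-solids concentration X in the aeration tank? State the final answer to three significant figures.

Solving the biomass balance for X: X = Y Q (S₀−S) θ_c / [V (1+k_d θ_c)] = 0.491 × 860 × (381 − 6.54) × 20.0 / [349 × (1 + 0.0632 × 20.0)] = 4002 mg/L.

X ≈ 4000 mg/L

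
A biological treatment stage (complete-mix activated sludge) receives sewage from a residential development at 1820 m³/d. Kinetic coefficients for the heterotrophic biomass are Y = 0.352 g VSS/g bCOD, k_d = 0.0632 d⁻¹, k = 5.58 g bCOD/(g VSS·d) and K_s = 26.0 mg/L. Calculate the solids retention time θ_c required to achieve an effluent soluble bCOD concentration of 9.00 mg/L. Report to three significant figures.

Specific growth rate at S = 9.00 mg/L: μ = YkS/(K_s+S) = 0.352·5.58·9.00/(26.0+9.00) = 0.5051 d⁻¹.
θ_c = 1/(μ − k_d) = 1/(0.5051 − 0.0632) = 1/0.4419 = 2.263 d.

θ_c ≈ 2.26 d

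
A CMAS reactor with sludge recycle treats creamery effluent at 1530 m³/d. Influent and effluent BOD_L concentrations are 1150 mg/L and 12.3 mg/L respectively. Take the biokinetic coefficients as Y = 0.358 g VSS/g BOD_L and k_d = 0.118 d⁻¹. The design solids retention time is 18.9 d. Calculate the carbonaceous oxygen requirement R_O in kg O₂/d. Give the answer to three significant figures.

R_O ≈ 1470 kg O₂/d

Observed yield with endogenous decay: Y_obs = Y / (1 + k_d·θ_c) = 0.358 / (1 + 0.118 × 18.9) = 0.358 / 3.230 = 0.1108 g VSS/g BOD_L.
Mass of BOD_L removed per day: Q(S₀ − S) = 1530 × 1138 g/m³ = 1741 kg/d.
Biomass synthesised: P_X = Y_obs × 1741 = 192.9 kg VSS/d.
R_O = Q·ΔS − 1.42 P_X = 1741 − 273.9 = 1467 kg O₂/d.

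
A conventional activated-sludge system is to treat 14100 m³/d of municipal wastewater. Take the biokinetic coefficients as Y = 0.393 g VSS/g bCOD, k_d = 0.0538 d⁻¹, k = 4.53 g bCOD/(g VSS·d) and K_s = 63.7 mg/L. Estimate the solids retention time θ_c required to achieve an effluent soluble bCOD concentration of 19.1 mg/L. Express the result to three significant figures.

From 1/θ_c = Y·k·S/(K_s + S) − k_d: Y·k·S/(K_s+S) = 0.393 × 4.53 × 19.1 / (63.7 + 19.1) = 0.4107 d⁻¹.
θ_c = 1/(μ − k_d) = 1/(0.4107 − 0.0538) = 1/0.3569 = 2.802 d.

θ_c ≈ 2.80 d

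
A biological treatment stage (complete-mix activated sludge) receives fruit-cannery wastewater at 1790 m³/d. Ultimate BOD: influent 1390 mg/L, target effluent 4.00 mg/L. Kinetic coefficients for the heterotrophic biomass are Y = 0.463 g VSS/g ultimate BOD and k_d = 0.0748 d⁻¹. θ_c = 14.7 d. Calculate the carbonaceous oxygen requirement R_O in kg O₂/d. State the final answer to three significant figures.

R_O ≈ 1700 kg O₂/d

Observed yield with endogenous decay: Y_obs = Y / (1 + k_d·θ_c) = 0.463 / (1 + 0.0748 × 14.7) = 0.463 / 2.100 = 0.2205 g VSS/g ultimate BOD.
ΔS = 1390 − 4.00 = 1386 mg/L, so the substrate removal rate is 1790 × 1386/1000 = 2481 kg ultimate BOD/d.
Net sludge production P_X = 0.2205 × 2481 = 547.1 kg VSS/d.
Carbonaceous O₂ demand = substrate oxidised − cell-mass equivalent = 2481 − 1.42 × 547.1 = 1704 kg O₂/d.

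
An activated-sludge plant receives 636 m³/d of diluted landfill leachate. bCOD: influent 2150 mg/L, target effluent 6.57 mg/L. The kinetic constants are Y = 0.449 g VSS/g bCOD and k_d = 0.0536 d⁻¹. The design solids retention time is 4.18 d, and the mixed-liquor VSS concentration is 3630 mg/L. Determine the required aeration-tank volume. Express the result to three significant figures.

V ≈ 576 m³

Rearranging the biomass balance for a CMAS with decay, V = Y·Q·ΔS·θ_c / [X·(1+k_d θ_c)] = 0.449 × 636 × (2150 − 6.57) × 4.18 / [3630 × (1 + 0.0536 × 4.18)] = 2.56×10^6 / 4443 = 575.8 m³.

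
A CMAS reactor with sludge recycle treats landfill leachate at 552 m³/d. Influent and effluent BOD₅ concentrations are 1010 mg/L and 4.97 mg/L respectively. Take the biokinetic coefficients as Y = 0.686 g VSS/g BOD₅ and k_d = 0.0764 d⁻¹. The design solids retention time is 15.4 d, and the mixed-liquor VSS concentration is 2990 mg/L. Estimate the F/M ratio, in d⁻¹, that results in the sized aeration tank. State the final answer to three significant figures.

Rearranging the biomass balance for a CMAS with decay, V = Y·Q·ΔS·θ_c / [X·(1+k_d θ_c)] = 0.686 × 552 × (1010 − 4.97) × 15.4 / [2990 × (1 + 0.0764 × 15.4)] = 5.86×10^6 / 6508 = 900.6 m³.
Food-to-microorganism ratio F/M = Q S₀ / (V X) = 552 × 1010 / (900.6 × 2990) = 0.2070 d⁻¹.

F/M ≈ 0.207 d⁻¹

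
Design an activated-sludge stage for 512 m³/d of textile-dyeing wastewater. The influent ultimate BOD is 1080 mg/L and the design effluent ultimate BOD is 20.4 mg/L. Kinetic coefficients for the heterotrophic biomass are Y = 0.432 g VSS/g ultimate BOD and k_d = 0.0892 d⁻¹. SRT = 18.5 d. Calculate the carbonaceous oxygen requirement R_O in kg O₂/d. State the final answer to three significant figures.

Y_obs = Y / (1 + k_d θ_c) = 0.432 / (1 + 0.0892 × 18.5) = 0.432 / 2.650 = 0.1630.
Mass of ultimate BOD removed per day: Q(S₀ − S) = 512 × 1060 g/m³ = 542.5 kg/d.
Biomass synthesised: P_X = Y_obs × 542.5 = 88.43 kg VSS/d.
R_O = Q·(S₀ − S) − 1.42·P_X = 542.5 − 1.42 × 88.43 = 416.9 kg O₂/d.

R_O ≈ 417 kg O₂/d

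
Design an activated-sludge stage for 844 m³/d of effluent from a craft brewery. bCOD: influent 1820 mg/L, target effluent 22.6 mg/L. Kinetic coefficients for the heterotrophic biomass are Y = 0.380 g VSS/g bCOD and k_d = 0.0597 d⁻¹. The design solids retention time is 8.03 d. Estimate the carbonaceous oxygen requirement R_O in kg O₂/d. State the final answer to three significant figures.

The observed yield is Y_obs = Y/(1 + k_d·θ_c) = 0.380 / (1 + 0.0597 × 8.03) = 0.380 / 1.479 = 0.2569 g VSS per g bCOD removed.
ΔS = 1820 − 22.6 = 1797 mg/L, so the substrate removal rate is 844 × 1797/1000 = 1517 kg bCOD/d.
P_X = Y_obs·Q·(S₀ − S) = 0.2569 × 1517 = 389.7 kg VSS/d.
Carbonaceous O₂ demand = substrate oxidised − cell-mass equivalent = 1517 − 1.42 × 389.7 = 963.7 kg O₂/d.

R_O ≈ 964 kg O₂/d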